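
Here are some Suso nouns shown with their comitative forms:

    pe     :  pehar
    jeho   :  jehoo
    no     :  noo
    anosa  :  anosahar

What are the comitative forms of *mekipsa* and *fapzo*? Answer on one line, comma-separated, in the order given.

mekipsahar, fapzoo

Looking at the last vowel of each stem: -o when the last vowel of the stem is a rounded vowel (*jeho*, *no*); -har when the last vowel of the stem is an unrounded vowel (*pe*, *anosa*).
*mekipsa*: last vowel = /a/, an unrounded vowel → -har → *mekipsahar*.
*fapzo* — last vowel /o/ (a rounded vowel) → -o → *fapzoo*.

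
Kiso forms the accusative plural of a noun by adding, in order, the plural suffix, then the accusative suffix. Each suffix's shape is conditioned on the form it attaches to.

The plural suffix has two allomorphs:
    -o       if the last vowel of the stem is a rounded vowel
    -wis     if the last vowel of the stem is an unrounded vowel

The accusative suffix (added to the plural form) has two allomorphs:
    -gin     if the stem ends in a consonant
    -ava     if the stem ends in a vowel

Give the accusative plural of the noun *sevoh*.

sevohoava

*sevoh* — last vowel /o/ (a rounded vowel) → -o → *sevoho*.
The plural form *sevoho* — final sound /o/ (a vowel) → -ava → *sevohoava*.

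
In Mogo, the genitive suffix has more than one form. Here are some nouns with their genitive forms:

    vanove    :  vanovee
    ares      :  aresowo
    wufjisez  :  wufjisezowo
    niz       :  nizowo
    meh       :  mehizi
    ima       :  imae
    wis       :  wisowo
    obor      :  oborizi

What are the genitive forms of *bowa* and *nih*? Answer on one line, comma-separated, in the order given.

The suffix is conditioned by the final sound: -owo when the stem ends in a sibilant (*ares*, *wufjisez*, *niz*, *wis*); -izi when the stem ends in a non-sibilant consonant (*meh*, *obor*); -e when the stem ends in a vowel (*vanove*, *ima*).
Since the final sound of *bowa* is /a/ (a vowel), it takes -e, giving *bowae*.
Since the final sound of *nih* is /h/ (a non-sibilant consonant), it takes -izi, giving *nihizi*.

bowae, nihizi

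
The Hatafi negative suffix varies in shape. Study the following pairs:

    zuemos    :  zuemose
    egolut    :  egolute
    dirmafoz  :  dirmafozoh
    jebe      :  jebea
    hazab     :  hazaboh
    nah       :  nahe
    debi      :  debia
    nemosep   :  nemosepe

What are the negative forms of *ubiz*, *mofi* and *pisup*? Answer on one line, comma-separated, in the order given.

ubizoh, mofia, pisupe

The suffix is conditioned by the final sound: -e when the stem ends in a voiceless consonant (*zuemos*, *egolut*, *nah*, *nemosep*); -oh when the stem ends in a voiced consonant (*dirmafoz*, *hazab*); -a when the stem ends in a vowel (*jebe*, *debi*).
*ubiz*: final sound = /z/, a voiced consonant → -oh → *ubizoh*.
Since the final sound of *mofi* is /i/ (a vowel), it takes -a, giving *mofia*.
The final sound of *pisup* is /p/, which is a voiceless consonant, so the suffix is -e, giving *pisupe*.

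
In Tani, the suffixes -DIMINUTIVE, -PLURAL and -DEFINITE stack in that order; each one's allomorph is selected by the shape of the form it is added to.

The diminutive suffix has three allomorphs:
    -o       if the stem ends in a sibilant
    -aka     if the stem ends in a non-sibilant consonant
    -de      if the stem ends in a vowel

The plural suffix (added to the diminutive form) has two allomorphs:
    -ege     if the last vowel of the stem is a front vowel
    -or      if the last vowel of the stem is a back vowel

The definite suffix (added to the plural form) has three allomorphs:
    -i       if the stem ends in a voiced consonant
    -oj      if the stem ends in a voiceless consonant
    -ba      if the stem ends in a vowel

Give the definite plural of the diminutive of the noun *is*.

Since the final sound of *is* is /s/ (a sibilant), it takes -o, giving *iso*.
Since the last vowel of the diminutive form *iso* is /o/ (a back vowel), it takes -or, giving *isoor*.
The plural form *isoor*: final sound = /r/, a voiced consonant → -i → *isoori*.

isoori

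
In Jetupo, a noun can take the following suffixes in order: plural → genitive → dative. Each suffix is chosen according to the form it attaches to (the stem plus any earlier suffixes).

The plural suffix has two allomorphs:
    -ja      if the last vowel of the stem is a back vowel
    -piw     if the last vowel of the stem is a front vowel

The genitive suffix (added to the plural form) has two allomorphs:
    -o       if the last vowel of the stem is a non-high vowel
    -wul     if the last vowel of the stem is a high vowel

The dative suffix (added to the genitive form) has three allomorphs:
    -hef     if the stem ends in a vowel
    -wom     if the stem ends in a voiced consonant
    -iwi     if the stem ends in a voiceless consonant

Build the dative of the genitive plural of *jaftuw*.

jaftuwjaohef

The last vowel of *jaftuw* is /u/, which is a back vowel, so the plural suffix is -ja, giving *jaftuwja*.
The last vowel of the plural form *jaftuwja* is /a/, which is a non-high vowel, so the genitive suffix is -o, giving *jaftuwjao*.
Since the final sound of the genitive form *jaftuwjao* is /o/ (a vowel), it takes -hef, giving *jaftuwjaohef*.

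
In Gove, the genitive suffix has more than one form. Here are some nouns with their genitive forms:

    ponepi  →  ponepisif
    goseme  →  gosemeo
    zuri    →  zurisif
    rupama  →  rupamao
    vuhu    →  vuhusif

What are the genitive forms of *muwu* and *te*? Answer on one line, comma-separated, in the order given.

muwusif, teo

The suffix is conditioned by the last vowel: -sif when the last vowel of the stem is a high vowel (*ponepi*, *zuri*, *vuhu*); -o when the last vowel of the stem is a non-high vowel (*goseme*, *rupama*).
The last vowel of *muwu* is /u/, which is a high vowel, so the suffix is -sif, giving *muwusif*.
*te* — last vowel /e/ (a non-high vowel) → -o → *teo*.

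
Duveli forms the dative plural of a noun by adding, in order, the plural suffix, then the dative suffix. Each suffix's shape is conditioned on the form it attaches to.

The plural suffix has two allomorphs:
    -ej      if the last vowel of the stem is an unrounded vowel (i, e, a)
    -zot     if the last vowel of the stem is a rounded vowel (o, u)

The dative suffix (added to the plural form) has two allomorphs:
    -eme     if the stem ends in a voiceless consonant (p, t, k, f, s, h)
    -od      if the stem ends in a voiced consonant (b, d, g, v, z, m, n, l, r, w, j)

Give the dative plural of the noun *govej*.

govejejod

*govej*: last vowel = /e/, an unrounded vowel → -ej → *govejej*.
The plural form *govejej* — final consonant /j/ (voiced) → -od → *govejejod*.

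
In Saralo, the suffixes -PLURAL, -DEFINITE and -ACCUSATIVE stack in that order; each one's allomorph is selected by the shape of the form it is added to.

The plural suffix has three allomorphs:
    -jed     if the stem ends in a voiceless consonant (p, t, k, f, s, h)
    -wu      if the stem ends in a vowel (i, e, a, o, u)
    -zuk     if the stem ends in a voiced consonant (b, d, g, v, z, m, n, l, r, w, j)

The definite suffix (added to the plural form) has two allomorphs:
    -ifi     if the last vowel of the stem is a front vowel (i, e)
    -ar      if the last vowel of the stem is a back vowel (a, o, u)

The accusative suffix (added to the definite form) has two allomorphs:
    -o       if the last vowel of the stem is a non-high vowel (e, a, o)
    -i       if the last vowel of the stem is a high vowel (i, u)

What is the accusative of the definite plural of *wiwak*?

wiwakjedifii

Since the final sound of *wiwak* is /k/ (a voiceless consonant), it takes -jed, giving *wiwakjed*.
Since the last vowel of the plural form *wiwakjed* is /e/ (a front vowel), it takes -ifi, giving *wiwakjedifi*.
The last vowel of the definite form *wiwakjedifi* is /i/, which is a high vowel, so the accusative suffix is -i, giving *wiwakjedifii*.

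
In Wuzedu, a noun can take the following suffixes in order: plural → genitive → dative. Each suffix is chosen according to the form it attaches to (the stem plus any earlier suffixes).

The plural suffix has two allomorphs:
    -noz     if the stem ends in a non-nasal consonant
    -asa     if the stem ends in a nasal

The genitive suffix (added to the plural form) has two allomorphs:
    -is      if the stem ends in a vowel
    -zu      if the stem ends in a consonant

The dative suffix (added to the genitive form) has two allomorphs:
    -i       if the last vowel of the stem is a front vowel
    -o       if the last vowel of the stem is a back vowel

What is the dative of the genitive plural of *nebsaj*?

nebsajnozzuo

Since the final consonant of *nebsaj* is /j/ (non-nasal), it takes -noz, giving *nebsajnoz*.
Since the final sound of the plural form *nebsajnoz* is /z/ (a consonant), it takes -zu, giving *nebsajnozzu*.
The last vowel of the genitive form *nebsajnozzu* is /u/, which is a back vowel, so the dative suffix is -o, giving *nebsajnozzuo*.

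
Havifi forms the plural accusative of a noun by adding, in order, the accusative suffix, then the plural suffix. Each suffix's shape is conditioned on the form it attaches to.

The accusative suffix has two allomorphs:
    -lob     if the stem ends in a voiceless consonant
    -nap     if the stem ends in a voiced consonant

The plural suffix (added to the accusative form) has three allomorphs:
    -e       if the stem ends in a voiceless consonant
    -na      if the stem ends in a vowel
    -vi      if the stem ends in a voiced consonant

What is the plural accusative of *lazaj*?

*lazaj* — final consonant /j/ (voiced) → -nap → *lazajnap*.
Since the final sound of the accusative form *lazajnap* is /p/ (a voiceless consonant), it takes -e, giving *lazajnape*.

lazajnape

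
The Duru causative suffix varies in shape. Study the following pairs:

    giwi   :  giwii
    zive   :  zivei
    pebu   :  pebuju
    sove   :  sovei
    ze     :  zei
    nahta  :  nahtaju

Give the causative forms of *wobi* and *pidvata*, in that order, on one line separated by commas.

The pattern is front/back vowel harmony: -i when the last vowel of the stem is a front vowel (*giwi*, *zive*, *sove*, *ze*); -ju when the last vowel of the stem is a back vowel (*pebu*, *nahta*).
Since the last vowel of *wobi* is /i/ (a front vowel), it takes -i, giving *wobii*.
The last vowel of *pidvata* is /a/, which is a back vowel, so the suffix is -ju, giving *pidvataju*.

wobii, pidvataju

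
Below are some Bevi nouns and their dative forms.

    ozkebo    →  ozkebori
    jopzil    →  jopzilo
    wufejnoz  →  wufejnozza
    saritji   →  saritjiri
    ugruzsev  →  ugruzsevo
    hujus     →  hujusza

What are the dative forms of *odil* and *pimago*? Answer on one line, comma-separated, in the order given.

The alternation tracks the final sound of the stem — -za when the stem ends in a sibilant (*wufejnoz*, *hujus*); -o when the stem ends in a non-sibilant consonant (*jopzil*, *ugruzsev*); -ri when the stem ends in a vowel (*ozkebo*, *saritji*).
The final sound of *odil* is /l/, which is a non-sibilant consonant, so the suffix is -o, giving *odilo*.
*pimago*: final sound = /o/, a vowel → -ri → *pimagori*.

odilo, pimagori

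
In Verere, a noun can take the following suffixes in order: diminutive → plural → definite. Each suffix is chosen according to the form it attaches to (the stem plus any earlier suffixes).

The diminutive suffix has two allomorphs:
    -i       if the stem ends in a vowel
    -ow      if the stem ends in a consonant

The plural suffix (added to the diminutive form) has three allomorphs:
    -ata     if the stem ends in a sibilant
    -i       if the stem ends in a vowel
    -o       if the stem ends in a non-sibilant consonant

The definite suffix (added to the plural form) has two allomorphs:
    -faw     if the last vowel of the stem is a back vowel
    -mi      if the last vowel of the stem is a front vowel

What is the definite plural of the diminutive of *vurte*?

Since the final sound of *vurte* is /e/ (a vowel), it takes -i, giving *vurtei*.
The diminutive form *vurtei* — final sound /i/ (a vowel) → -i → *vurteii*.
Since the last vowel of the plural form *vurteii* is /i/ (a front vowel), it takes -mi, giving *vurteiimi*.

vurteiimi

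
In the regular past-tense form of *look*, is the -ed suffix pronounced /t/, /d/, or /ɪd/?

/t/

The stem *look* ends in a voiceless consonant other than /t/.
The -ed suffix is realized as /ɪd/ after /t, d/; as /t/ after other voiceless consonants; and as /d/ after other voiced sounds.
So -ed on *look* is pronounced /t/.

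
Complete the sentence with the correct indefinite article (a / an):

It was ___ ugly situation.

The indefinite article is chosen by the initial *sound* of the following word, not its spelling.
*ugly* begins with the sound /ʌ/ (u pronounced /ʌ/) — a vowel sound.
So the article is *an*: It was an ugly situation.

an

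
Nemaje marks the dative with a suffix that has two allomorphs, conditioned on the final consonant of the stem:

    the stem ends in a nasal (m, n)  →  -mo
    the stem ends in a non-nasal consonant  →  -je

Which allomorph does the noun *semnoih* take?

The final consonant of *semnoih* is /h/, which is non-nasal, so the suffix is -je.

-je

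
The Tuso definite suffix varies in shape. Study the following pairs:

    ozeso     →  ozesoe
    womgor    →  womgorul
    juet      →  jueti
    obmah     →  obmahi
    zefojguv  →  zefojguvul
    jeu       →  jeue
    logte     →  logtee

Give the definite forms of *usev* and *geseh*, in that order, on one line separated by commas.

The pattern is voicing of the final sound: -i when the stem ends in a voiceless consonant (*juet*, *obmah*); -ul when the stem ends in a voiced consonant (*womgor*, *zefojguv*); -e when the stem ends in a vowel (*ozeso*, *jeu*, *logte*).
The final sound of *usev* is /v/, which is a voiced consonant, so the suffix is -ul, giving *usevul*.
*geseh*: final sound = /h/, a voiceless consonant → -i → *gesehi*.

usevul, gesehi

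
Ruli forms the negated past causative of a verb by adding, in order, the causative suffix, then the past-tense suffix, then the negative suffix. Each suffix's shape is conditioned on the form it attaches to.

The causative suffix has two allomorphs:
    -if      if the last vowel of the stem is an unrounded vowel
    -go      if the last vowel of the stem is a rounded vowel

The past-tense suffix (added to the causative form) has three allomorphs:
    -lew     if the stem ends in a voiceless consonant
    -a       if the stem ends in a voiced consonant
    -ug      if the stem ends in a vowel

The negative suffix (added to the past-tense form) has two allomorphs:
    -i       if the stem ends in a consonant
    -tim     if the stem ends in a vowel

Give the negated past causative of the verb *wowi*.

Since the last vowel of *wowi* is /i/ (an unrounded vowel), it takes -if, giving *wowiif*.
Since the final sound of the causative form *wowiif* is /f/ (a voiceless consonant), it takes -lew, giving *wowiiflew*.
The past-tense form *wowiiflew*: final sound = /w/, a consonant → -i → *wowiiflewi*.

wowiiflewi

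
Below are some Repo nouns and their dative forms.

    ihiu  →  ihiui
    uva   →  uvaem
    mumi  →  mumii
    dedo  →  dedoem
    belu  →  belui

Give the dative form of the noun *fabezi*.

fabezii

Looking at the last vowel of each stem: -i when the last vowel of the stem is a high vowel (*ihiu*, *mumi*, *belu*); -em when the last vowel of the stem is a non-high vowel (*uva*, *dedo*).
Since the last vowel of *fabezi* is /i/ (a high vowel), it takes -i, giving *fabezii*.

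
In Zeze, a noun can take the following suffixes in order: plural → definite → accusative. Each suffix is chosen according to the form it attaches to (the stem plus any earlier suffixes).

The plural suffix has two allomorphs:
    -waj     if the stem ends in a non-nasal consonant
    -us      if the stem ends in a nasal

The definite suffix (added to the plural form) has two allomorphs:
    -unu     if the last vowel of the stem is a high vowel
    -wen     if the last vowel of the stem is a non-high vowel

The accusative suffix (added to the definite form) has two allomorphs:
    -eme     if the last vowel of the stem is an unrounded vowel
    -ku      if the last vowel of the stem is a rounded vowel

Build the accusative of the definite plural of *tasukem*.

tasukemusunuku

Since the final consonant of *tasukem* is /m/ (a nasal), it takes -us, giving *tasukemus*.
Since the last vowel of the plural form *tasukemus* is /u/ (a high vowel), it takes -unu, giving *tasukemusunu*.
The definite form *tasukemusunu* — last vowel /u/ (a rounded vowel) → -ku → *tasukemusunuku*.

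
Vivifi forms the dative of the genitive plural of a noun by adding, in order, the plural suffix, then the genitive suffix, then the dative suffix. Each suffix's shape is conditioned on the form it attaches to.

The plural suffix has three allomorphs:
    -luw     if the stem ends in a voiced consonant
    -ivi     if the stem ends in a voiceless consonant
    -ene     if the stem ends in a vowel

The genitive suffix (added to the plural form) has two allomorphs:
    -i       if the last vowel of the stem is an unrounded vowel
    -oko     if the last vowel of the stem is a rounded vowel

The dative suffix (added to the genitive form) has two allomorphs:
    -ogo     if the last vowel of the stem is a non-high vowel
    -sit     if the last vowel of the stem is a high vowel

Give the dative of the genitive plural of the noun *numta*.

The final sound of *numta* is /a/, which is a vowel, so the plural suffix is -ene, giving *numtaene*.
The plural form *numtaene* — last vowel /e/ (an unrounded vowel) → -i → *numtaenei*.
The genitive form *numtaenei*: last vowel = /i/, a high vowel → -sit → *numtaeneisit*.

numtaeneisit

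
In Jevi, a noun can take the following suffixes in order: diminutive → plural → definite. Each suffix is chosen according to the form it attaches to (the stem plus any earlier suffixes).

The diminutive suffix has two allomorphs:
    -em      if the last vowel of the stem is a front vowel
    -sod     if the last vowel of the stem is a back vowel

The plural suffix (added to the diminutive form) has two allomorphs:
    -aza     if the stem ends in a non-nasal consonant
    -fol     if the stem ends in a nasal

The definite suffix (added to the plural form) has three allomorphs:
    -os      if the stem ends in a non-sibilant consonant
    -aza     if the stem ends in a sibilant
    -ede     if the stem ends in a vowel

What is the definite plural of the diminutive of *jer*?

*jer*: last vowel = /e/, a front vowel → -em → *jerem*.
The diminutive form *jerem*: final consonant = /m/, a nasal → -fol → *jeremfol*.
The final sound of the plural form *jeremfol* is /l/, which is a non-sibilant consonant, so the definite suffix is -os, giving *jeremfolos*.

jeremfolos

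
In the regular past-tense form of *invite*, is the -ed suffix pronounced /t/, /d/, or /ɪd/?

/ɪd/

The stem *invite* ends in /t/ or /d/.
The -ed suffix is realized as /ɪd/ after /t, d/; as /t/ after other voiceless consonants; and as /d/ after other voiced sounds.
So -ed on *invite* is pronounced /ɪd/.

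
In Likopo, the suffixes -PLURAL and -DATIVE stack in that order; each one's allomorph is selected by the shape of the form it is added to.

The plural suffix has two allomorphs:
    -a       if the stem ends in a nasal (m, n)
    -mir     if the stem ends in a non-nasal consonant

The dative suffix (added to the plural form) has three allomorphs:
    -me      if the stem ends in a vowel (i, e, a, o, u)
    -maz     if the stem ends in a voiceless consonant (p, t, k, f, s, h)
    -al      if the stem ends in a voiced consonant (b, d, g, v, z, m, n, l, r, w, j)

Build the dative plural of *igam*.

igamame

*igam* — final consonant /m/ (a nasal) → -a → *igama*.
The plural form *igama*: final sound = /a/, a vowel → -me → *igamame*.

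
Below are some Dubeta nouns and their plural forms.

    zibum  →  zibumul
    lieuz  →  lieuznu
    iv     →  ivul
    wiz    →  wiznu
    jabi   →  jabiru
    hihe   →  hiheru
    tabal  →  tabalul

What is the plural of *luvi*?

luviru

The pattern is sibilance of the final sound: -nu when the stem ends in a sibilant (*lieuz*, *wiz*); -ul when the stem ends in a non-sibilant consonant (*zibum*, *iv*, *tabal*); -ru when the stem ends in a vowel (*jabi*, *hihe*).
Since the final sound of *luvi* is /i/ (a vowel), it takes -ru, giving *luviru*.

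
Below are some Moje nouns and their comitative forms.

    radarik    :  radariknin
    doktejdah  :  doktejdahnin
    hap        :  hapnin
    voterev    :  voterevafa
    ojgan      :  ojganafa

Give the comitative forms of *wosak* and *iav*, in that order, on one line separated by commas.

wosaknin, iavafa

The suffix is conditioned by the final consonant: -nin when the stem ends in a voiceless consonant (*radarik*, *doktejdah*, *hap*); -afa when the stem ends in a voiced consonant (*voterev*, *ojgan*).
Since the final consonant of *wosak* is /k/ (voiceless), it takes -nin, giving *wosaknin*.
Since the final consonant of *iav* is /v/ (voiced), it takes -afa, giving *iavafa*.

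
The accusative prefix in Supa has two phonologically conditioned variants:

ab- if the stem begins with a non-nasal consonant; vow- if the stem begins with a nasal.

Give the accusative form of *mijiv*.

The first consonant of *mijiv* is /m/, which is a nasal, so the prefix is vow-, giving *vowmijiv*.

vowmijiv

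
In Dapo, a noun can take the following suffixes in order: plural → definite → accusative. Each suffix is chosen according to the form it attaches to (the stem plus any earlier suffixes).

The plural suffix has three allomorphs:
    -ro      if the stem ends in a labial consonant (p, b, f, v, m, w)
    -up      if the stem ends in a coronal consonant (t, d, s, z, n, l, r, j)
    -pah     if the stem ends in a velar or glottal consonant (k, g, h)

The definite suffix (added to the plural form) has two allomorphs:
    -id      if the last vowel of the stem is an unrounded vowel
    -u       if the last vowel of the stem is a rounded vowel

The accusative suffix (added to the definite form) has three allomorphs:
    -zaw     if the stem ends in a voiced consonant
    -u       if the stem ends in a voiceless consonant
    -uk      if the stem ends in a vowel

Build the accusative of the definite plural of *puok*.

*puok* — final consonant /k/ (velar/glottal) → -pah → *puokpah*.
The plural form *puokpah*: last vowel = /a/, an unrounded vowel → -id → *puokpahid*.
Since the final sound of the definite form *puokpahid* is /d/ (a voiced consonant), it takes -zaw, giving *puokpahidzaw*.

puokpahidzaw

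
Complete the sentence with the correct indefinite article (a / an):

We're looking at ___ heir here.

an

The indefinite article is chosen by the initial *sound* of the following word, not its spelling.
*heir* begins with the sound /ɛ/ (silent h) — a vowel sound.
So the article is *an*: We're looking at an heir here.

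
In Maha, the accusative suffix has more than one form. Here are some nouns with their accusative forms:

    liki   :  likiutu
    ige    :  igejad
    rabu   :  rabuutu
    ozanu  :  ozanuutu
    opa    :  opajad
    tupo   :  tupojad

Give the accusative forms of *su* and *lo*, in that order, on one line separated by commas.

suutu, lojad

The alternation tracks the last vowel of the stem — -utu when the last vowel of the stem is a high vowel (*liki*, *rabu*, *ozanu*); -jad when the last vowel of the stem is a non-high vowel (*ige*, *opa*, *tupo*).
The last vowel of *su* is /u/, which is a high vowel, so the suffix is -utu, giving *suutu*.
*lo*: last vowel = /o/, a non-high vowel → -jad → *lojad*.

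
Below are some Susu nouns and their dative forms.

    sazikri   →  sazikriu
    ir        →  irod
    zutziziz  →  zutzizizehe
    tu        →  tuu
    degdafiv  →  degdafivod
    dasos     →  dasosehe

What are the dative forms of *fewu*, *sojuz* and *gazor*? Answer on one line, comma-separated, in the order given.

The pattern is sibilance of the final sound: -ehe when the stem ends in a sibilant (*zutziziz*, *dasos*); -od when the stem ends in a non-sibilant consonant (*ir*, *degdafiv*); -u when the stem ends in a vowel (*sazikri*, *tu*).
The final sound of *fewu* is /u/, which is a vowel, so the suffix is -u, giving *fewuu*.
Since the final sound of *sojuz* is /z/ (a sibilant), it takes -ehe, giving *sojuzehe*.
The final sound of *gazor* is /r/, which is a non-sibilant consonant, so the suffix is -od, giving *gazorod*.

fewuu, sojuzehe, gazorod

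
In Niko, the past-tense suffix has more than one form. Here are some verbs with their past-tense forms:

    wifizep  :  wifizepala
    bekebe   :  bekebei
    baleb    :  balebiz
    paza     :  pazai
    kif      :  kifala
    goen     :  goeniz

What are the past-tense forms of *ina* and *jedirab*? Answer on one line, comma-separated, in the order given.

Looking at the final sound of each stem: -ala when the stem ends in a voiceless consonant (*wifizep*, *kif*); -iz when the stem ends in a voiced consonant (*baleb*, *goen*); -i when the stem ends in a vowel (*bekebe*, *paza*).
*ina* — final sound /a/ (a vowel) → -i → *inai*.
*jedirab*: final sound = /b/, a voiced consonant → -iz → *jedirabiz*.

inai, jedirabiz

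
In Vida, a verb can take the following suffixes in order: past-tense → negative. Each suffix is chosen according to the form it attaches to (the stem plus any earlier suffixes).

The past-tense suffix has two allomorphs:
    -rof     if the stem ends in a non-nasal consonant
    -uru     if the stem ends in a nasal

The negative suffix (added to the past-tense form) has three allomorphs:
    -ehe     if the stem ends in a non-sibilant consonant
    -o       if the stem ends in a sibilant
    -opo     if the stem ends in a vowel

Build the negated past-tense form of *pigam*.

Since the final consonant of *pigam* is /m/ (a nasal), it takes -uru, giving *pigamuru*.
Since the final sound of the past-tense form *pigamuru* is /u/ (a vowel), it takes -opo, giving *pigamuruopo*.

pigamuruopo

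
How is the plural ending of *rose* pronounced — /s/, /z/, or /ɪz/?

The stem *rose* ends in a sibilant (/s, z, ʃ, ʒ, tʃ, dʒ/).
The plural suffix surfaces as /ɪz/ after sibilants, /s/ after other voiceless consonants, and /z/ after other voiced sounds.
So the plural -s on *rose* is pronounced /ɪz/.

/ɪz/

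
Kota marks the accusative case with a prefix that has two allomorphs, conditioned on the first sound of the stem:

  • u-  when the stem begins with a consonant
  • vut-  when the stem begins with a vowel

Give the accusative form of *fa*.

*fa*: first sound = /f/, a consonant → u- → *ufa*.

ufa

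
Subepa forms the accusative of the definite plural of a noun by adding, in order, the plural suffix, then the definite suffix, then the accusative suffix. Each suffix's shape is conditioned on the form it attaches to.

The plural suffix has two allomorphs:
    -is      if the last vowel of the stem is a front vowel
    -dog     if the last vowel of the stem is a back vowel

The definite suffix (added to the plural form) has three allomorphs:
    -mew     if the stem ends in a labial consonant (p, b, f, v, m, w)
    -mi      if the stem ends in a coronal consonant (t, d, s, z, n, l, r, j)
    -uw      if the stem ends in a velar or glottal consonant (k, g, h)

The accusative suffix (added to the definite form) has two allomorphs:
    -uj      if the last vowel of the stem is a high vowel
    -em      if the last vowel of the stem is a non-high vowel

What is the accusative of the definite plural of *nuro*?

Since the last vowel of *nuro* is /o/ (a back vowel), it takes -dog, giving *nurodog*.
The plural form *nurodog*: final consonant = /g/, velar/glottal → -uw → *nurodoguw*.
The definite form *nurodoguw* — last vowel /u/ (a high vowel) → -uj → *nurodoguwuj*.

nurodoguwuj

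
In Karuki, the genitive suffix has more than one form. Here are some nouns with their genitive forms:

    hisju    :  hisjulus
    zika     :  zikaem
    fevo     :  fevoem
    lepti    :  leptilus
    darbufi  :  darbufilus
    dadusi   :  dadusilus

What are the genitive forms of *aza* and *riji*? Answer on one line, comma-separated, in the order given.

azaem, rijilus

Looking at the last vowel of each stem: -lus when the last vowel of the stem is a high vowel (*hisju*, *lepti*, *darbufi*, *dadusi*); -em when the last vowel of the stem is a non-high vowel (*zika*, *fevo*).
The last vowel of *aza* is /a/, which is a non-high vowel, so the suffix is -em, giving *azaem*.
*riji*: last vowel = /i/, a high vowel → -lus → *rijilus*.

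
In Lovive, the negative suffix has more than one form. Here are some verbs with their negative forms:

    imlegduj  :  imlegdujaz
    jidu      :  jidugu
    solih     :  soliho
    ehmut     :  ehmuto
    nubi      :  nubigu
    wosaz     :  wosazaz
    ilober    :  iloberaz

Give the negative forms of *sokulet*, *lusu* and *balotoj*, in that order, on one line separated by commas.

The suffix is conditioned by the final sound: -o when the stem ends in a voiceless consonant (*solih*, *ehmut*); -az when the stem ends in a voiced consonant (*imlegduj*, *wosaz*, *ilober*); -gu when the stem ends in a vowel (*jidu*, *nubi*).
The final sound of *sokulet* is /t/, which is a voiceless consonant, so the suffix is -o, giving *sokuleto*.
*lusu* — final sound /u/ (a vowel) → -gu → *lusugu*.
Since the final sound of *balotoj* is /j/ (a voiced consonant), it takes -az, giving *balotojaz*.

sokuleto, lusugu, balotojaz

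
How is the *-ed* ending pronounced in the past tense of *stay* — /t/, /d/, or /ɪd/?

/d/

The stem *stay* ends in a voiced sound other than /d/.
The -ed suffix is realized as /ɪd/ after /t, d/; as /t/ after other voiceless consonants; and as /d/ after other voiced sounds.
So -ed on *stay* is pronounced /d/.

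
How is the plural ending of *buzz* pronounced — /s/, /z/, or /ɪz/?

The stem *buzz* ends in a sibilant (/s, z, ʃ, ʒ, tʃ, dʒ/).
The plural suffix surfaces as /ɪz/ after sibilants, /s/ after other voiceless consonants, and /z/ after other voiced sounds.
So the plural -s on *buzz* is pronounced /ɪz/.

/ɪz/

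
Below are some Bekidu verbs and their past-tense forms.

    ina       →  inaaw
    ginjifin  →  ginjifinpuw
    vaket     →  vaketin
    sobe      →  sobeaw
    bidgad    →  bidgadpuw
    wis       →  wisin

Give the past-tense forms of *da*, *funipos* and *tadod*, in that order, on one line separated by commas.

The suffix is conditioned by the final sound: -in when the stem ends in a voiceless consonant (*vaket*, *wis*); -puw when the stem ends in a voiced consonant (*ginjifin*, *bidgad*); -aw when the stem ends in a vowel (*ina*, *sobe*).
The final sound of *da* is /a/, which is a vowel, so the suffix is -aw, giving *daaw*.
The final sound of *funipos* is /s/, which is a voiceless consonant, so the suffix is -in, giving *funiposin*.
The final sound of *tadod* is /d/, which is a voiced consonant, so the suffix is -puw, giving *tadodpuw*.

daaw, funiposin, tadodpuw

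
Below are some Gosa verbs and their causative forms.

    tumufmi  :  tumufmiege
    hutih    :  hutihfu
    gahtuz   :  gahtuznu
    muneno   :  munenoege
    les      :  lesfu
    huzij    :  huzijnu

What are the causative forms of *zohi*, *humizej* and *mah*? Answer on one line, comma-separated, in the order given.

Looking at the final sound of each stem: -fu when the stem ends in a voiceless consonant (*hutih*, *les*); -nu when the stem ends in a voiced consonant (*gahtuz*, *huzij*); -ege when the stem ends in a vowel (*tumufmi*, *muneno*).
*zohi* — final sound /i/ (a vowel) → -ege → *zohiege*.
Since the final sound of *humizej* is /j/ (a voiced consonant), it takes -nu, giving *humizejnu*.
Since the final sound of *mah* is /h/ (a voiceless consonant), it takes -fu, giving *mahfu*.

zohiege, humizejnu, mahfu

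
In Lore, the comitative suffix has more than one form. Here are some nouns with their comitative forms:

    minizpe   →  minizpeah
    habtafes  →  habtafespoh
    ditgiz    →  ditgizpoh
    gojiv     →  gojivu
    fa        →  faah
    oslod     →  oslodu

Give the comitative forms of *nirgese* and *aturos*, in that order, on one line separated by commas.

Looking at the final sound of each stem: -poh when the stem ends in a sibilant (*habtafes*, *ditgiz*); -u when the stem ends in a non-sibilant consonant (*gojiv*, *oslod*); -ah when the stem ends in a vowel (*minizpe*, *fa*).
*nirgese*: final sound = /e/, a vowel → -ah → *nirgeseah*.
*aturos* — final sound /s/ (a sibilant) → -poh → *aturospoh*.

nirgeseah, aturospoh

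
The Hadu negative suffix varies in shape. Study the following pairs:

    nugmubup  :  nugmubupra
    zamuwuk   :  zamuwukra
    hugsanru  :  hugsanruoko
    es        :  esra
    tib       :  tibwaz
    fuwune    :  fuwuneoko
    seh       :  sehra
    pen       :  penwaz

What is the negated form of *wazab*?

Looking at the final sound of each stem: -ra when the stem ends in a voiceless consonant (*nugmubup*, *zamuwuk*, *es*, *seh*); -waz when the stem ends in a voiced consonant (*tib*, *pen*); -oko when the stem ends in a vowel (*hugsanru*, *fuwune*).
The final sound of *wazab* is /b/, which is a voiced consonant, so the suffix is -waz, giving *wazabwaz*.

wazabwaz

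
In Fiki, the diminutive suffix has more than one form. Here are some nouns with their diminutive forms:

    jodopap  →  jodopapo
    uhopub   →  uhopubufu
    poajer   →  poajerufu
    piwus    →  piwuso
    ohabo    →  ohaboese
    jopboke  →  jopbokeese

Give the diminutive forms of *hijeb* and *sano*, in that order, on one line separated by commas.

The alternation tracks the final sound of the stem — -o when the stem ends in a voiceless consonant (*jodopap*, *piwus*); -ufu when the stem ends in a voiced consonant (*uhopub*, *poajer*); -ese when the stem ends in a vowel (*ohabo*, *jopboke*).
The final sound of *hijeb* is /b/, which is a voiced consonant, so the suffix is -ufu, giving *hijebufu*.
Since the final sound of *sano* is /o/ (a vowel), it takes -ese, giving *sanoese*.

hijebufu, sanoese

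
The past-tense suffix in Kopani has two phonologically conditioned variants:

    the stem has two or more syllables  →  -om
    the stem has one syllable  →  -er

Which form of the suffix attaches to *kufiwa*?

With 3 syllables, *kufiwa* takes -om.

-om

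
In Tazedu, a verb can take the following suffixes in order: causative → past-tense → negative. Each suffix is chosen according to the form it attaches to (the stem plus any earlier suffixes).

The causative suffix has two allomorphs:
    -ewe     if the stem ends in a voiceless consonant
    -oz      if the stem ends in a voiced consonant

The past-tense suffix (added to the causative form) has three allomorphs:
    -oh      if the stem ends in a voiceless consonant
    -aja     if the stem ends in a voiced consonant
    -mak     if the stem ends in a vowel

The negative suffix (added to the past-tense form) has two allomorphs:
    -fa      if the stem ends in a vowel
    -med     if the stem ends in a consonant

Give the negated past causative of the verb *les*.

lesewemakmed

The final consonant of *les* is /s/, which is voiceless, so the causative suffix is -ewe, giving *lesewe*.
The final sound of the causative form *lesewe* is /e/, which is a vowel, so the past-tense suffix is -mak, giving *lesewemak*.
The past-tense form *lesewemak*: final sound = /k/, a consonant → -med → *lesewemakmed*.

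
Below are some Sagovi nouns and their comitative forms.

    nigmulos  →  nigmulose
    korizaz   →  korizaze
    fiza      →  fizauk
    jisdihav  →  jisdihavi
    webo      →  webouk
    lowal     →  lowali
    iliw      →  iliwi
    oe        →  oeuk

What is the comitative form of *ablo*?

The pattern is sibilance of the final sound: -e when the stem ends in a sibilant (*nigmulos*, *korizaz*); -i when the stem ends in a non-sibilant consonant (*jisdihav*, *lowal*, *iliw*); -uk when the stem ends in a vowel (*fiza*, *webo*, *oe*).
Since the final sound of *ablo* is /o/ (a vowel), it takes -uk, giving *ablouk*.

ablouk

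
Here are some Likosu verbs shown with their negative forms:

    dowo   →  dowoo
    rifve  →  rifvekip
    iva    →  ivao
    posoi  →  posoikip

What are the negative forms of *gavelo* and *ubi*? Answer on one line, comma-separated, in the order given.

gaveloo, ubikip

The pattern is front/back vowel harmony: -kip when the last vowel of the stem is a front vowel (*rifve*, *posoi*); -o when the last vowel of the stem is a back vowel (*dowo*, *iva*).
The last vowel of *gavelo* is /o/, which is a back vowel, so the suffix is -o, giving *gaveloo*.
Since the last vowel of *ubi* is /i/ (a front vowel), it takes -kip, giving *ubikip*.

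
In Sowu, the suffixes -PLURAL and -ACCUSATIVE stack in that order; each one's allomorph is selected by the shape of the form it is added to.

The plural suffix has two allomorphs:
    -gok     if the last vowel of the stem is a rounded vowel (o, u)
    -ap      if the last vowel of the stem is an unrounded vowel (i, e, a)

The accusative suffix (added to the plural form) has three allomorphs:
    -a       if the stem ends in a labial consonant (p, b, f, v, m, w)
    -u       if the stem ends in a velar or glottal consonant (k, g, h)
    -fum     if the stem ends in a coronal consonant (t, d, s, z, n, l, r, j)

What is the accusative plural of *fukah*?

fukahapa

The last vowel of *fukah* is /a/, which is an unrounded vowel, so the plural suffix is -ap, giving *fukahap*.
The final consonant of the plural form *fukahap* is /p/, which is labial, so the accusative suffix is -a, giving *fukahapa*.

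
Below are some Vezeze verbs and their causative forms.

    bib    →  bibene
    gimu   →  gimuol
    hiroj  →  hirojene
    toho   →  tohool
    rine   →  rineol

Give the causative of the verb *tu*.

The pattern is consonant vs. vowel: -ene when the stem ends in a consonant (*bib*, *hiroj*); -ol when the stem ends in a vowel (*gimu*, *toho*, *rine*).
Since the final sound of *tu* is /u/ (a vowel), it takes -ol, giving *tuol*.

tuol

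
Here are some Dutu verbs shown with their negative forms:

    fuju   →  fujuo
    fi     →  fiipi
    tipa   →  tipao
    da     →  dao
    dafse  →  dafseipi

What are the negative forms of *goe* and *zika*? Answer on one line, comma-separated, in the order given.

goeipi, zikao

The alternation tracks the last vowel of the stem — -ipi when the last vowel of the stem is a front vowel (*fi*, *dafse*); -o when the last vowel of the stem is a back vowel (*fuju*, *tipa*, *da*).
*goe* — last vowel /e/ (a front vowel) → -ipi → *goeipi*.
The last vowel of *zika* is /a/, which is a back vowel, so the suffix is -o, giving *zikao*.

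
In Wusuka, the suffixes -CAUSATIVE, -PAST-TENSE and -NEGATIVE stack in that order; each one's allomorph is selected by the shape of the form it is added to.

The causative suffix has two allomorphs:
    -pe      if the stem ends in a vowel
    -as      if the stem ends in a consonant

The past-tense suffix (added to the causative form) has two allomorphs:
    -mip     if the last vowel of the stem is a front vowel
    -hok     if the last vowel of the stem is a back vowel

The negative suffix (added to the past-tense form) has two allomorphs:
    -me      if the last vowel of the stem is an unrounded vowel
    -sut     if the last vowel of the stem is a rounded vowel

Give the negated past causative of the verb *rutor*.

rutorashoksut

*rutor* — final sound /r/ (a consonant) → -as → *rutoras*.
The causative form *rutoras* — last vowel /a/ (a back vowel) → -hok → *rutorashok*.
The past-tense form *rutorashok* — last vowel /o/ (a rounded vowel) → -sut → *rutorashoksut*.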